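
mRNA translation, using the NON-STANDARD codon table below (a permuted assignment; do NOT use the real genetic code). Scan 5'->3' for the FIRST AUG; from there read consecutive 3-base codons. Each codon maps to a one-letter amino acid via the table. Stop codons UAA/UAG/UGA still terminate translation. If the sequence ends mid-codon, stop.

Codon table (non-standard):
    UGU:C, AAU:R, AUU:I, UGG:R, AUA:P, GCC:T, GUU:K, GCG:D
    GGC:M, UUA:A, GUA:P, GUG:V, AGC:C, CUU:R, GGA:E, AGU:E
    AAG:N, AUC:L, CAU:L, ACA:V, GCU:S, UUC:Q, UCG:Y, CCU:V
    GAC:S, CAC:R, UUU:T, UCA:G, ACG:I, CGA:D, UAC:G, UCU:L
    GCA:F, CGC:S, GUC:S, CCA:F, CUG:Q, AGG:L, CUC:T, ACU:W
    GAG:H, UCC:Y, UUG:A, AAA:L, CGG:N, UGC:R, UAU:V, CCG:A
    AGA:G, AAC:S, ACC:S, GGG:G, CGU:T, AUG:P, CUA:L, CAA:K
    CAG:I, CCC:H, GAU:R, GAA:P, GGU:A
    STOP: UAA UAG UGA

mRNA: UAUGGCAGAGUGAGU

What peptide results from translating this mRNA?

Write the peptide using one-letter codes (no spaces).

Answer: PFH

Derivation:
start AUG at pos 1
pos 1: AUG -> P; peptide=P
pos 4: GCA -> F; peptide=PF
pos 7: GAG -> H; peptide=PFH
pos 10: UGA -> STOP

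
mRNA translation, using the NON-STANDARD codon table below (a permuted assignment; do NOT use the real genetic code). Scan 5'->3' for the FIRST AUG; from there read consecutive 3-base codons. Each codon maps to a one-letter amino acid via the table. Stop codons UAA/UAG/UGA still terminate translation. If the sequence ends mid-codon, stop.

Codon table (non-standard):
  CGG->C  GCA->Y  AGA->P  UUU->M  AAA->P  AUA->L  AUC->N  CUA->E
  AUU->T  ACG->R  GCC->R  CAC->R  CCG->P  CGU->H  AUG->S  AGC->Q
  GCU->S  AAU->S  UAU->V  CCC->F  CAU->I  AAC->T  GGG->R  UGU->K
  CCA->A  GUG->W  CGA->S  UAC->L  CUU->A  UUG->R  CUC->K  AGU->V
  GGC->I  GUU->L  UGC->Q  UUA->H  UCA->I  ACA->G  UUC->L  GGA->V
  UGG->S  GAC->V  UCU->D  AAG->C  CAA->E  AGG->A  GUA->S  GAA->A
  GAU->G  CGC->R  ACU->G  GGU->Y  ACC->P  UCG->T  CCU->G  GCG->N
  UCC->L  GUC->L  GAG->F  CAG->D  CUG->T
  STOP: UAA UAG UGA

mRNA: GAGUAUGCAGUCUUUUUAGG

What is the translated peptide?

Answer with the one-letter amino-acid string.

Answer: SDDM

Derivation:
start AUG at pos 4
pos 4: AUG -> S; peptide=S
pos 7: CAG -> D; peptide=SD
pos 10: UCU -> D; peptide=SDD
pos 13: UUU -> M; peptide=SDDM
pos 16: UAG -> STOP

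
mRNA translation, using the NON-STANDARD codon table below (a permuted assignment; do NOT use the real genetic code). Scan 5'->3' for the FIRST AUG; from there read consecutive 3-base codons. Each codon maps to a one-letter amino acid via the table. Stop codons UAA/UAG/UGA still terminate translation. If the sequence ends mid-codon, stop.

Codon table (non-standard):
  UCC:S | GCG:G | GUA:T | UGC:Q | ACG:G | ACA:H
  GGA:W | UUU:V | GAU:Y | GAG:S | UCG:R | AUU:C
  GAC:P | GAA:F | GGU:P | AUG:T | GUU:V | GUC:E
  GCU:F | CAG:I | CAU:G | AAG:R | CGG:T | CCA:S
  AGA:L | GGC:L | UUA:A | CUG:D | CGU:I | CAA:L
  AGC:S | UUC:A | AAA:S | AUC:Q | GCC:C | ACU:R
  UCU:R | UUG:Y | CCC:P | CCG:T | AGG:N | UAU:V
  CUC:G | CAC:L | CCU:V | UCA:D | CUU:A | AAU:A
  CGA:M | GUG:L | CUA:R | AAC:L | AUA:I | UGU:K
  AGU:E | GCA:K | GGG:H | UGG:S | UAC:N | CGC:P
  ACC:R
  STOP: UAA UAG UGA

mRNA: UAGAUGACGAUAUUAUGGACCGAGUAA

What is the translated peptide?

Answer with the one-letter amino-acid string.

Answer: TGIASRS

Derivation:
start AUG at pos 3
pos 3: AUG -> T; peptide=T
pos 6: ACG -> G; peptide=TG
pos 9: AUA -> I; peptide=TGI
pos 12: UUA -> A; peptide=TGIA
pos 15: UGG -> S; peptide=TGIAS
pos 18: ACC -> R; peptide=TGIASR
pos 21: GAG -> S; peptide=TGIASRS
pos 24: UAA -> STOP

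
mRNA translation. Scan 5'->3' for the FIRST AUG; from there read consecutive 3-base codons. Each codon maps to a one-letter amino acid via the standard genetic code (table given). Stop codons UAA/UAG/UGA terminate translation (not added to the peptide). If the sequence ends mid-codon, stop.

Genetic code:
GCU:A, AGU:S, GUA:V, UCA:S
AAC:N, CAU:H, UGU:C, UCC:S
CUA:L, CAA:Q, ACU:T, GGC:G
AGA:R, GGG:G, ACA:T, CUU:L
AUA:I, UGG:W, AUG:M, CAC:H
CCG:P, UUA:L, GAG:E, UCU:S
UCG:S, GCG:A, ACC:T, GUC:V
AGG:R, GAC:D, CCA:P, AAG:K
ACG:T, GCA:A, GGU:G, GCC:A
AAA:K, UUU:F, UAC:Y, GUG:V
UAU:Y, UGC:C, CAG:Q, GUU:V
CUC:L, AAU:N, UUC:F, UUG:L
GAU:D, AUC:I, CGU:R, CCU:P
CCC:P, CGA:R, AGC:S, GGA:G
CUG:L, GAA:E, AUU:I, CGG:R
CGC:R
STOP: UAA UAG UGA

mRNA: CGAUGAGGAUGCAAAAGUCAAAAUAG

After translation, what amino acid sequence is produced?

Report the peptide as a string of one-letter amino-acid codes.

start AUG at pos 2
pos 2: AUG -> M; peptide=M
pos 5: AGG -> R; peptide=MR
pos 8: AUG -> M; peptide=MRM
pos 11: CAA -> Q; peptide=MRMQ
pos 14: AAG -> K; peptide=MRMQK
pos 17: UCA -> S; peptide=MRMQKS
pos 20: AAA -> K; peptide=MRMQKSK
pos 23: UAG -> STOP

Answer: MRMQKSK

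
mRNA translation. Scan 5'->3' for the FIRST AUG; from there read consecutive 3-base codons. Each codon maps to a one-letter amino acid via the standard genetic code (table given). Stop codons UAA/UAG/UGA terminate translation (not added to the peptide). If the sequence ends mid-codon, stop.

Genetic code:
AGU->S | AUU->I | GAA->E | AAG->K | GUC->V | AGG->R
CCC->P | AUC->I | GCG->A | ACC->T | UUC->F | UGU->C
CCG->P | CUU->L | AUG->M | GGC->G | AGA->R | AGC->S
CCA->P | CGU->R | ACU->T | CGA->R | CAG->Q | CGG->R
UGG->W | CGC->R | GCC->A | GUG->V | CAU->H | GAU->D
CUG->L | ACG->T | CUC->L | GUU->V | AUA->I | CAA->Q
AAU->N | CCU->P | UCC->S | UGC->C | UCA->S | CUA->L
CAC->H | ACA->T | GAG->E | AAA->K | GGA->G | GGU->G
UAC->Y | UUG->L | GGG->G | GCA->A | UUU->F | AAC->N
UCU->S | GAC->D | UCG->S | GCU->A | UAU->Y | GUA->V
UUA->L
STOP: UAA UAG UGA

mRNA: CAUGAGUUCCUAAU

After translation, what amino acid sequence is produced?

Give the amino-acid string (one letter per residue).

Answer: MSS

Derivation:
start AUG at pos 1
pos 1: AUG -> M; peptide=M
pos 4: AGU -> S; peptide=MS
pos 7: UCC -> S; peptide=MSS
pos 10: UAA -> STOP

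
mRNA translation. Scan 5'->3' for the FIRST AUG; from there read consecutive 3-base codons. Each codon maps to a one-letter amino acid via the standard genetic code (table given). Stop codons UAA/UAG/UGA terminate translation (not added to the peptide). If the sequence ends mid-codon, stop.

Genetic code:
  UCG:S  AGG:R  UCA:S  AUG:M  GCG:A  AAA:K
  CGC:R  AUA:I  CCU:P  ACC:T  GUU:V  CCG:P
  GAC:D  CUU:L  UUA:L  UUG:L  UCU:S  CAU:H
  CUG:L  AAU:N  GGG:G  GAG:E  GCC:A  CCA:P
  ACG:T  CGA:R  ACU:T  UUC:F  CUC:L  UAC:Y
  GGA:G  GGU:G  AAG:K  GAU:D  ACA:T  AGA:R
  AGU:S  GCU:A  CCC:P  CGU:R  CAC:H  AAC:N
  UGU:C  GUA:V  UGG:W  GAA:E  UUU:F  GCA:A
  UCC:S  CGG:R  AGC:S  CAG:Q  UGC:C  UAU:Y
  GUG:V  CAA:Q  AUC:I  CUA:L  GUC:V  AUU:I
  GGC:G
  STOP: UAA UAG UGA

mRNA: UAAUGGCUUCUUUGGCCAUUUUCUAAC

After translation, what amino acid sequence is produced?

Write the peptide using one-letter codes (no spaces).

start AUG at pos 2
pos 2: AUG -> M; peptide=M
pos 5: GCU -> A; peptide=MA
pos 8: UCU -> S; peptide=MAS
pos 11: UUG -> L; peptide=MASL
pos 14: GCC -> A; peptide=MASLA
pos 17: AUU -> I; peptide=MASLAI
pos 20: UUC -> F; peptide=MASLAIF
pos 23: UAA -> STOP

Answer: MASLAIF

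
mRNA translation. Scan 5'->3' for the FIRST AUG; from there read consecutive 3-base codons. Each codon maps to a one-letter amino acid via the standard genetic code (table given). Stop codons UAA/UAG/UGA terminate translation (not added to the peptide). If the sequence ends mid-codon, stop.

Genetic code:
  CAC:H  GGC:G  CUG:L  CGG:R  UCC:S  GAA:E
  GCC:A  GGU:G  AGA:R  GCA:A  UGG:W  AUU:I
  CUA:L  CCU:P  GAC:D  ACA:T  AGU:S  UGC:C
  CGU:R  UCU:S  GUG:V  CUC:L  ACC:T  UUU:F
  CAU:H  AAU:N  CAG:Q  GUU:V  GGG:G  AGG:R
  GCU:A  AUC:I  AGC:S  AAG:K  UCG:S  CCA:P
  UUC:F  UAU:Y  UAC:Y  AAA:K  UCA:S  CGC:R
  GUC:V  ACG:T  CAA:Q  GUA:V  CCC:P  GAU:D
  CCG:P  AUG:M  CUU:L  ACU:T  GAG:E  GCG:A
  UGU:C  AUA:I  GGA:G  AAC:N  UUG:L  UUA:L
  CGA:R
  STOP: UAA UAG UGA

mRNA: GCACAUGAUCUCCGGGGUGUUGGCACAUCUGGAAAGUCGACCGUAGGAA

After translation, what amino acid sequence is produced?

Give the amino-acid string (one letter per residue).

Answer: MISGVLAHLESRP

Derivation:
start AUG at pos 4
pos 4: AUG -> M; peptide=M
pos 7: AUC -> I; peptide=MI
pos 10: UCC -> S; peptide=MIS
pos 13: GGG -> G; peptide=MISG
pos 16: GUG -> V; peptide=MISGV
pos 19: UUG -> L; peptide=MISGVL
pos 22: GCA -> A; peptide=MISGVLA
pos 25: CAU -> H; peptide=MISGVLAH
pos 28: CUG -> L; peptide=MISGVLAHL
pos 31: GAA -> E; peptide=MISGVLAHLE
pos 34: AGU -> S; peptide=MISGVLAHLES
pos 37: CGA -> R; peptide=MISGVLAHLESR
pos 40: CCG -> P; peptide=MISGVLAHLESRP
pos 43: UAG -> STOP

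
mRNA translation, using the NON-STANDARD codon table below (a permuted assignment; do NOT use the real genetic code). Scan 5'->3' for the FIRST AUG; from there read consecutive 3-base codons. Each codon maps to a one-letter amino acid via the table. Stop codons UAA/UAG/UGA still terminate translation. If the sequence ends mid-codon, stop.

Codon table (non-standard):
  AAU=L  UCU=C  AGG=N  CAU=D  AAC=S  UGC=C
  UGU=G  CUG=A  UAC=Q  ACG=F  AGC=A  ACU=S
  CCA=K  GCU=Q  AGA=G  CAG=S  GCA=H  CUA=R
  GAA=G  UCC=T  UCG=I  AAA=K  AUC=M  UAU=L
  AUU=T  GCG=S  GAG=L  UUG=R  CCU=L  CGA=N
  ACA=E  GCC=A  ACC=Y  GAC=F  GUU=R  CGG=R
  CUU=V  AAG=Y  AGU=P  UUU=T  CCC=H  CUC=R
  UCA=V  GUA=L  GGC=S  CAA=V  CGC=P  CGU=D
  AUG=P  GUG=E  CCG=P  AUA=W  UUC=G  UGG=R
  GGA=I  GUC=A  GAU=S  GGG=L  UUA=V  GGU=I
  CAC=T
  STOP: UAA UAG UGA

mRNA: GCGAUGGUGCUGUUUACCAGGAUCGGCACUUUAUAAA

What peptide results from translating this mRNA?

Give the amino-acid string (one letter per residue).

Answer: PEATYNMSSV

Derivation:
start AUG at pos 3
pos 3: AUG -> P; peptide=P
pos 6: GUG -> E; peptide=PE
pos 9: CUG -> A; peptide=PEA
pos 12: UUU -> T; peptide=PEAT
pos 15: ACC -> Y; peptide=PEATY
pos 18: AGG -> N; peptide=PEATYN
pos 21: AUC -> M; peptide=PEATYNM
pos 24: GGC -> S; peptide=PEATYNMS
pos 27: ACU -> S; peptide=PEATYNMSS
pos 30: UUA -> V; peptide=PEATYNMSSV
pos 33: UAA -> STOP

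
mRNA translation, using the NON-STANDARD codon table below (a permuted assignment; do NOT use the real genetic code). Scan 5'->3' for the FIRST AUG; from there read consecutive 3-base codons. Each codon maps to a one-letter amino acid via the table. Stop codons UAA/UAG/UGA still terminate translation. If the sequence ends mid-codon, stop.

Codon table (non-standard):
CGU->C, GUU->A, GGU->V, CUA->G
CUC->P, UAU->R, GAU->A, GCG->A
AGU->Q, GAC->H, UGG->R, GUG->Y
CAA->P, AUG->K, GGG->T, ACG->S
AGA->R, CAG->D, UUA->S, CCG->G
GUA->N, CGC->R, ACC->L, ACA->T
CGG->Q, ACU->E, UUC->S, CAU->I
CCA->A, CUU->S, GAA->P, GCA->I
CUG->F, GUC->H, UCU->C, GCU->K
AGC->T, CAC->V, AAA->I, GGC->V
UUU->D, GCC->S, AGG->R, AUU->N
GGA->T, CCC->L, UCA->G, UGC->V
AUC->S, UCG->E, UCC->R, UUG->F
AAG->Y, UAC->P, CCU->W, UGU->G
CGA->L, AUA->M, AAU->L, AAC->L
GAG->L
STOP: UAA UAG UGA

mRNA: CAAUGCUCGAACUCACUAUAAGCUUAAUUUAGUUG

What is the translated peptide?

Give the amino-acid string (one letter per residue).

start AUG at pos 2
pos 2: AUG -> K; peptide=K
pos 5: CUC -> P; peptide=KP
pos 8: GAA -> P; peptide=KPP
pos 11: CUC -> P; peptide=KPPP
pos 14: ACU -> E; peptide=KPPPE
pos 17: AUA -> M; peptide=KPPPEM
pos 20: AGC -> T; peptide=KPPPEMT
pos 23: UUA -> S; peptide=KPPPEMTS
pos 26: AUU -> N; peptide=KPPPEMTSN
pos 29: UAG -> STOP

Answer: KPPPEMTSN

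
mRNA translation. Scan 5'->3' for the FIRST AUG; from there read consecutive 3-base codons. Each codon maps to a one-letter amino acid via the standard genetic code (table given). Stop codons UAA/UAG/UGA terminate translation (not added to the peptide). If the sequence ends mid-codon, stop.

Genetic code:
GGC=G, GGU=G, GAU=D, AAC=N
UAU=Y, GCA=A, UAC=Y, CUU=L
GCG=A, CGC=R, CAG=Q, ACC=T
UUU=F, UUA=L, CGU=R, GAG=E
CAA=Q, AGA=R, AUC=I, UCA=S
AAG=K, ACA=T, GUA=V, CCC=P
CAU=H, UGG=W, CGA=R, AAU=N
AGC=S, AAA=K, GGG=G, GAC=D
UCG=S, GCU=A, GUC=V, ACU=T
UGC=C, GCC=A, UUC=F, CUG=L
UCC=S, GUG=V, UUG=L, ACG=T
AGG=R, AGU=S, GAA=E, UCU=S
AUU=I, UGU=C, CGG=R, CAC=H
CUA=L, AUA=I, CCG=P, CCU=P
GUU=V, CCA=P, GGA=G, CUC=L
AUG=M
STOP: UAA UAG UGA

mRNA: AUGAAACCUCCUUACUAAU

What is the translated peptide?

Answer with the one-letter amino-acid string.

Answer: MKPPY

Derivation:
start AUG at pos 0
pos 0: AUG -> M; peptide=M
pos 3: AAA -> K; peptide=MK
pos 6: CCU -> P; peptide=MKP
pos 9: CCU -> P; peptide=MKPP
pos 12: UAC -> Y; peptide=MKPPY
pos 15: UAA -> STOP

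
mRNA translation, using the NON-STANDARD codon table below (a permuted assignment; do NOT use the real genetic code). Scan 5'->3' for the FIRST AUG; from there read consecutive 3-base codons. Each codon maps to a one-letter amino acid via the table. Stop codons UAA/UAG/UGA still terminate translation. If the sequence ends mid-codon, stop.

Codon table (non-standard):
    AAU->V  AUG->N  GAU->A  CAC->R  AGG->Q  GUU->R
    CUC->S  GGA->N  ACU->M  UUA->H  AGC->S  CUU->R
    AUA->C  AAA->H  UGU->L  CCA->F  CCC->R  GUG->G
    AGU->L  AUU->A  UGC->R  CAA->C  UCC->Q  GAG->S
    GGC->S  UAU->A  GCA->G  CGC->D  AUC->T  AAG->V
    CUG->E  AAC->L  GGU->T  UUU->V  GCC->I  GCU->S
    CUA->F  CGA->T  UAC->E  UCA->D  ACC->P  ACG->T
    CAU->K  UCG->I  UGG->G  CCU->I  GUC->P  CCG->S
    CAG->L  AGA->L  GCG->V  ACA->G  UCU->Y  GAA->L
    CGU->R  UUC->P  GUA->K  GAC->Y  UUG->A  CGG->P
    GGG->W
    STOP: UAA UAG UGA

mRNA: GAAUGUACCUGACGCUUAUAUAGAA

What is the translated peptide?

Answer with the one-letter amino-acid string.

start AUG at pos 2
pos 2: AUG -> N; peptide=N
pos 5: UAC -> E; peptide=NE
pos 8: CUG -> E; peptide=NEE
pos 11: ACG -> T; peptide=NEET
pos 14: CUU -> R; peptide=NEETR
pos 17: AUA -> C; peptide=NEETRC
pos 20: UAG -> STOP

Answer: NEETRC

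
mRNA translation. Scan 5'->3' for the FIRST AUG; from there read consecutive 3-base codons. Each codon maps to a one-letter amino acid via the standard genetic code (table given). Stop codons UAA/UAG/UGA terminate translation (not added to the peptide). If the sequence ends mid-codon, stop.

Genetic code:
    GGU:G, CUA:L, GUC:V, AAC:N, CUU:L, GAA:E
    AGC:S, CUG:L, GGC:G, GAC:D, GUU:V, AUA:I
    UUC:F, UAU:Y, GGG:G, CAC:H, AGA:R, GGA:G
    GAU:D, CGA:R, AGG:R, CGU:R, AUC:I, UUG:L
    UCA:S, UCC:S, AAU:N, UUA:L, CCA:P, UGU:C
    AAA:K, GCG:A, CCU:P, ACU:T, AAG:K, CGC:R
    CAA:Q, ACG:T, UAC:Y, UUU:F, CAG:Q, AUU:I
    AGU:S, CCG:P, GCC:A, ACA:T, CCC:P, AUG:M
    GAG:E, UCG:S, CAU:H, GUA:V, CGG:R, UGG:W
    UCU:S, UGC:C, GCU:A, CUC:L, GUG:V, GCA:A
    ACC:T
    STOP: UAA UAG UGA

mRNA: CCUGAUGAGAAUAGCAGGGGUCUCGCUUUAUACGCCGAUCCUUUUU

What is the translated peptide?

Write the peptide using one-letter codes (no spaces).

Answer: MRIAGVSLYTPILF

Derivation:
start AUG at pos 4
pos 4: AUG -> M; peptide=M
pos 7: AGA -> R; peptide=MR
pos 10: AUA -> I; peptide=MRI
pos 13: GCA -> A; peptide=MRIA
pos 16: GGG -> G; peptide=MRIAG
pos 19: GUC -> V; peptide=MRIAGV
pos 22: UCG -> S; peptide=MRIAGVS
pos 25: CUU -> L; peptide=MRIAGVSL
pos 28: UAU -> Y; peptide=MRIAGVSLY
pos 31: ACG -> T; peptide=MRIAGVSLYT
pos 34: CCG -> P; peptide=MRIAGVSLYTP
pos 37: AUC -> I; peptide=MRIAGVSLYTPI
pos 40: CUU -> L; peptide=MRIAGVSLYTPIL
pos 43: UUU -> F; peptide=MRIAGVSLYTPILF
pos 46: only 0 nt remain (<3), stop (end of mRNA)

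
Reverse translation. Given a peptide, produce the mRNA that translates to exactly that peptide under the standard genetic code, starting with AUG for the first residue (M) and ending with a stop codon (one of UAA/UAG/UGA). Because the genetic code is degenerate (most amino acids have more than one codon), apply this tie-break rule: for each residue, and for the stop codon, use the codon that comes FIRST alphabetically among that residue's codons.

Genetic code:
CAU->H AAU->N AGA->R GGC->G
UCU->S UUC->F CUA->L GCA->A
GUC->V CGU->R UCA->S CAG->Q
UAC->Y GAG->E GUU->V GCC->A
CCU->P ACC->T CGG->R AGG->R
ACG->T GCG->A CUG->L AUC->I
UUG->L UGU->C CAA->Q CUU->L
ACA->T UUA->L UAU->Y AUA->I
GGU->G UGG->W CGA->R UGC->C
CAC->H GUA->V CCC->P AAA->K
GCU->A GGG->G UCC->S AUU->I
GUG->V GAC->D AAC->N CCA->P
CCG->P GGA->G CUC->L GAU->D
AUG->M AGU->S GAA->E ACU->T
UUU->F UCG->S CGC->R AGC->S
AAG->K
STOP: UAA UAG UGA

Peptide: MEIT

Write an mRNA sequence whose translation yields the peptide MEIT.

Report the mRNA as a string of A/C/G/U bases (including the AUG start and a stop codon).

Answer: mRNA: AUGGAAAUAACAUAA

Derivation:
residue 1: M -> AUG (start codon)
residue 2: E codons sorted = GAA,GAG -> pick first = GAA
residue 3: I codons sorted = AUA,AUC,AUU -> pick first = AUA
residue 4: T codons sorted = ACA,ACC,ACG,ACU -> pick first = ACA
terminator: stop codons sorted = UAA,UAG,UGA -> pick first = UAA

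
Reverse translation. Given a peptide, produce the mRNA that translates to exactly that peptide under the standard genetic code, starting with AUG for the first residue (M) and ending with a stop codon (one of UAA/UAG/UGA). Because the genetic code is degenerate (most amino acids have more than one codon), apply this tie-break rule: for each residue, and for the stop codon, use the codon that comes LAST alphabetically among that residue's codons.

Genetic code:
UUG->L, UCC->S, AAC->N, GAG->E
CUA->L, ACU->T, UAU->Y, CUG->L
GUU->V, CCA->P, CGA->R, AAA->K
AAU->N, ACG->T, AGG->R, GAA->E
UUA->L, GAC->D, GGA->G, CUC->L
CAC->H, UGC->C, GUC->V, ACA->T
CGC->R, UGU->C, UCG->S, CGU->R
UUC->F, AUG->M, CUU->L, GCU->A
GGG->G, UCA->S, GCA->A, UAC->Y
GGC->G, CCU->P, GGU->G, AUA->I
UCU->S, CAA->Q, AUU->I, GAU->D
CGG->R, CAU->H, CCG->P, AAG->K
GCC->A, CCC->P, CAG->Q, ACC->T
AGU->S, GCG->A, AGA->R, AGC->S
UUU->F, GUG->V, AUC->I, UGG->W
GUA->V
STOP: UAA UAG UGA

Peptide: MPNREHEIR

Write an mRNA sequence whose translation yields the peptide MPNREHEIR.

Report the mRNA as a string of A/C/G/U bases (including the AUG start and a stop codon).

residue 1: M -> AUG (start codon)
residue 2: P codons sorted = CCA,CCC,CCG,CCU -> pick last = CCU
residue 3: N codons sorted = AAC,AAU -> pick last = AAU
residue 4: R codons sorted = AGA,AGG,CGA,CGC,CGG,CGU -> pick last = CGU
residue 5: E codons sorted = GAA,GAG -> pick last = GAG
residue 6: H codons sorted = CAC,CAU -> pick last = CAU
residue 7: E codons sorted = GAA,GAG -> pick last = GAG
residue 8: I codons sorted = AUA,AUC,AUU -> pick last = AUU
residue 9: R codons sorted = AGA,AGG,CGA,CGC,CGG,CGU -> pick last = CGU
terminator: stop codons sorted = UAA,UAG,UGA -> pick last = UGA

Answer: mRNA: AUGCCUAAUCGUGAGCAUGAGAUUCGUUGA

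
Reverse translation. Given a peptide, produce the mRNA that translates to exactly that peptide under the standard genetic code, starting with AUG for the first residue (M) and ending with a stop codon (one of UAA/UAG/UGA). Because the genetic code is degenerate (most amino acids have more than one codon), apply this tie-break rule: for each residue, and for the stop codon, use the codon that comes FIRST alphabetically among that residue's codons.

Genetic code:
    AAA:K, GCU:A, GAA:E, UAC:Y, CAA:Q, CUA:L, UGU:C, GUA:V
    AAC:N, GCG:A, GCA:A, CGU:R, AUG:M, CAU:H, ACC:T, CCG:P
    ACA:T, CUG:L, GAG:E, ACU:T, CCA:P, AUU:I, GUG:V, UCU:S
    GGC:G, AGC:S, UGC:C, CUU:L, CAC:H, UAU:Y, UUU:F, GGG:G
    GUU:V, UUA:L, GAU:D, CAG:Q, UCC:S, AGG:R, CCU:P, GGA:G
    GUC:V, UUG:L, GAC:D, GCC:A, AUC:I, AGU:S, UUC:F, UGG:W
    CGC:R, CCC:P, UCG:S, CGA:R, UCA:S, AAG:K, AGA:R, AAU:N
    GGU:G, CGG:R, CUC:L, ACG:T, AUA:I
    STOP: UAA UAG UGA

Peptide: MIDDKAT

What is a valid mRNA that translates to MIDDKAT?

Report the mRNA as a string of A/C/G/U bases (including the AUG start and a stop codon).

Answer: mRNA: AUGAUAGACGACAAAGCAACAUAA

Derivation:
residue 1: M -> AUG (start codon)
residue 2: I codons sorted = AUA,AUC,AUU -> pick first = AUA
residue 3: D codons sorted = GAC,GAU -> pick first = GAC
residue 4: D codons sorted = GAC,GAU -> pick first = GAC
residue 5: K codons sorted = AAA,AAG -> pick first = AAA
residue 6: A codons sorted = GCA,GCC,GCG,GCU -> pick first = GCA
residue 7: T codons sorted = ACA,ACC,ACG,ACU -> pick first = ACA
terminator: stop codons sorted = UAA,UAG,UGA -> pick first = UAA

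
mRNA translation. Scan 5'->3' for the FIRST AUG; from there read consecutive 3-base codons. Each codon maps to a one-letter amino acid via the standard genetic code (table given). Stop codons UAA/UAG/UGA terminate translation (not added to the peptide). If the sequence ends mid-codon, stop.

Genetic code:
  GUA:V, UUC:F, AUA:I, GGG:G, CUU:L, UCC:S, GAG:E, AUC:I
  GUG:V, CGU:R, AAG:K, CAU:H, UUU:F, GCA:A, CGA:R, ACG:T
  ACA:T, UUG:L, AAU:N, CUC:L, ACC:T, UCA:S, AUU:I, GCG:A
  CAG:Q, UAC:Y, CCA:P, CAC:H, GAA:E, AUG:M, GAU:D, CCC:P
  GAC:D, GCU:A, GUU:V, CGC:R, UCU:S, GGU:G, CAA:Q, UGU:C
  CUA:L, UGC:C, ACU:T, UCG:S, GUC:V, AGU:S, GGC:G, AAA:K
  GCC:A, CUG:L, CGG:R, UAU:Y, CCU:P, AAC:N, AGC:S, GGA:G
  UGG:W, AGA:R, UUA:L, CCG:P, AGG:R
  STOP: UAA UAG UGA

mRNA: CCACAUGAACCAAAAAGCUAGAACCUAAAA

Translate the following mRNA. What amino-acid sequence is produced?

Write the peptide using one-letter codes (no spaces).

Answer: MNQKART

Derivation:
start AUG at pos 4
pos 4: AUG -> M; peptide=M
pos 7: AAC -> N; peptide=MN
pos 10: CAA -> Q; peptide=MNQ
pos 13: AAA -> K; peptide=MNQK
pos 16: GCU -> A; peptide=MNQKA
pos 19: AGA -> R; peptide=MNQKAR
pos 22: ACC -> T; peptide=MNQKART
pos 25: UAA -> STOP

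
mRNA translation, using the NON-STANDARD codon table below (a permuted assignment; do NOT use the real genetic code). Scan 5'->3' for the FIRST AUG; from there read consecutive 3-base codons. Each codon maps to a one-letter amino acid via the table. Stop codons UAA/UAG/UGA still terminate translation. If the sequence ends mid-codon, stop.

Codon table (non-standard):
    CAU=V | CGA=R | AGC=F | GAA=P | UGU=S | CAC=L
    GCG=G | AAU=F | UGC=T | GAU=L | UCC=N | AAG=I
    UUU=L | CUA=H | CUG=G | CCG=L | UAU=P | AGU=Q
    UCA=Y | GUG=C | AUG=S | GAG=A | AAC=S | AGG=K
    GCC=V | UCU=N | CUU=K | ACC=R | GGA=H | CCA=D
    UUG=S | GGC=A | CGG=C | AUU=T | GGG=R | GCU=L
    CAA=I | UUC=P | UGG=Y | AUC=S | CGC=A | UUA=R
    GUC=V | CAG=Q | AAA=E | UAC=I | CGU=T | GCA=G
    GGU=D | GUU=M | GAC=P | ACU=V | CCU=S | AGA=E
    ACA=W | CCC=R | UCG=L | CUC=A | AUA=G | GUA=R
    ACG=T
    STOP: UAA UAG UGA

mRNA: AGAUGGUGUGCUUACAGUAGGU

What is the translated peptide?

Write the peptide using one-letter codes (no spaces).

Answer: SCTRQ

Derivation:
start AUG at pos 2
pos 2: AUG -> S; peptide=S
pos 5: GUG -> C; peptide=SC
pos 8: UGC -> T; peptide=SCT
pos 11: UUA -> R; peptide=SCTR
pos 14: CAG -> Q; peptide=SCTRQ
pos 17: UAG -> STOP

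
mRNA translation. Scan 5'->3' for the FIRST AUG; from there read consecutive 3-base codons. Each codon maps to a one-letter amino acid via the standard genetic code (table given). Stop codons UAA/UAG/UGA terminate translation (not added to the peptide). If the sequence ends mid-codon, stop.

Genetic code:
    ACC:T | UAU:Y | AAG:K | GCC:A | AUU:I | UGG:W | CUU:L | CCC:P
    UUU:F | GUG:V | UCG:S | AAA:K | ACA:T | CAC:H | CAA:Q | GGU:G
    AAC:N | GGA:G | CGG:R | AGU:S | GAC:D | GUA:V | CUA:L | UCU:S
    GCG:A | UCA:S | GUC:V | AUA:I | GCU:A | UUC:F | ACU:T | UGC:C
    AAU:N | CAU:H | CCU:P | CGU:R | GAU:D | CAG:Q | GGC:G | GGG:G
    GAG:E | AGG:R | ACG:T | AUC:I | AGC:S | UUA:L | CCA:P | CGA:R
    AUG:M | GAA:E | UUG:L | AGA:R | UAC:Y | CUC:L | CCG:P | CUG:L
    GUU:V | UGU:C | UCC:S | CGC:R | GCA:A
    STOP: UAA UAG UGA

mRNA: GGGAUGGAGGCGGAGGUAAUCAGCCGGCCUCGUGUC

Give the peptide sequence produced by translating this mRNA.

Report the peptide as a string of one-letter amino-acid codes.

start AUG at pos 3
pos 3: AUG -> M; peptide=M
pos 6: GAG -> E; peptide=ME
pos 9: GCG -> A; peptide=MEA
pos 12: GAG -> E; peptide=MEAE
pos 15: GUA -> V; peptide=MEAEV
pos 18: AUC -> I; peptide=MEAEVI
pos 21: AGC -> S; peptide=MEAEVIS
pos 24: CGG -> R; peptide=MEAEVISR
pos 27: CCU -> P; peptide=MEAEVISRP
pos 30: CGU -> R; peptide=MEAEVISRPR
pos 33: GUC -> V; peptide=MEAEVISRPRV
pos 36: only 0 nt remain (<3), stop (end of mRNA)

Answer: MEAEVISRPRV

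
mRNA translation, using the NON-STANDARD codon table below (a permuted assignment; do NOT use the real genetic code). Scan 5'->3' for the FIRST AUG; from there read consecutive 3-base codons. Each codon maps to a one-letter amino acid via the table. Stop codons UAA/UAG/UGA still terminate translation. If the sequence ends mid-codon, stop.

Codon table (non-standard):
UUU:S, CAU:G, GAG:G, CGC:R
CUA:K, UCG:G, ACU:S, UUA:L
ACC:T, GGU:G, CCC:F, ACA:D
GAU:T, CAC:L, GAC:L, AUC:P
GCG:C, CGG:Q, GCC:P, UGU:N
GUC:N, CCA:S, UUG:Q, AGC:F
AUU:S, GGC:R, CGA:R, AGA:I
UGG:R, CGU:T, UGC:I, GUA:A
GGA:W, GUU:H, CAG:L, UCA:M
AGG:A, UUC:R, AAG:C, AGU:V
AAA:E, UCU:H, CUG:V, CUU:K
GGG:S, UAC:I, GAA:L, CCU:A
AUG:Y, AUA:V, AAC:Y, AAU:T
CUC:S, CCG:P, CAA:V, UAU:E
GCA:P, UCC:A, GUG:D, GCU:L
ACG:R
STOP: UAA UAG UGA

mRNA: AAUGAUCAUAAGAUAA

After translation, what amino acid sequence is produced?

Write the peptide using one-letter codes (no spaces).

Answer: YPVI

Derivation:
start AUG at pos 1
pos 1: AUG -> Y; peptide=Y
pos 4: AUC -> P; peptide=YP
pos 7: AUA -> V; peptide=YPV
pos 10: AGA -> I; peptide=YPVI
pos 13: UAA -> STOP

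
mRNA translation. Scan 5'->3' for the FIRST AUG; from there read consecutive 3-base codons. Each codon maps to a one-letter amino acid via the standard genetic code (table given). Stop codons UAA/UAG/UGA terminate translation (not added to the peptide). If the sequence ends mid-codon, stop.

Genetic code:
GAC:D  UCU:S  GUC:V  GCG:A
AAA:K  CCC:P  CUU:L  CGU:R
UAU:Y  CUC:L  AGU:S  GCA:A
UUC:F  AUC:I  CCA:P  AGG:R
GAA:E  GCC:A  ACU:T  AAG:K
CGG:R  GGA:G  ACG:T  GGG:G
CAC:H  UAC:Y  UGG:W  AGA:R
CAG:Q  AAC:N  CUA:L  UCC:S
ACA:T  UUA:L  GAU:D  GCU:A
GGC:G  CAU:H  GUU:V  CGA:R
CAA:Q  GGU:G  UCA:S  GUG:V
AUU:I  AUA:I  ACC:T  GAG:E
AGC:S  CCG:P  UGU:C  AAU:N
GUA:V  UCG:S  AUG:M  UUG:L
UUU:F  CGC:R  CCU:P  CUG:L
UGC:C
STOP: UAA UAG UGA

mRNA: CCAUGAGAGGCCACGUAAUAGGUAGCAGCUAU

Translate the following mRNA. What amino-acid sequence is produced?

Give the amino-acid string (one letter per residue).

start AUG at pos 2
pos 2: AUG -> M; peptide=M
pos 5: AGA -> R; peptide=MR
pos 8: GGC -> G; peptide=MRG
pos 11: CAC -> H; peptide=MRGH
pos 14: GUA -> V; peptide=MRGHV
pos 17: AUA -> I; peptide=MRGHVI
pos 20: GGU -> G; peptide=MRGHVIG
pos 23: AGC -> S; peptide=MRGHVIGS
pos 26: AGC -> S; peptide=MRGHVIGSS
pos 29: UAU -> Y; peptide=MRGHVIGSSY
pos 32: only 0 nt remain (<3), stop (end of mRNA)

Answer: MRGHVIGSSY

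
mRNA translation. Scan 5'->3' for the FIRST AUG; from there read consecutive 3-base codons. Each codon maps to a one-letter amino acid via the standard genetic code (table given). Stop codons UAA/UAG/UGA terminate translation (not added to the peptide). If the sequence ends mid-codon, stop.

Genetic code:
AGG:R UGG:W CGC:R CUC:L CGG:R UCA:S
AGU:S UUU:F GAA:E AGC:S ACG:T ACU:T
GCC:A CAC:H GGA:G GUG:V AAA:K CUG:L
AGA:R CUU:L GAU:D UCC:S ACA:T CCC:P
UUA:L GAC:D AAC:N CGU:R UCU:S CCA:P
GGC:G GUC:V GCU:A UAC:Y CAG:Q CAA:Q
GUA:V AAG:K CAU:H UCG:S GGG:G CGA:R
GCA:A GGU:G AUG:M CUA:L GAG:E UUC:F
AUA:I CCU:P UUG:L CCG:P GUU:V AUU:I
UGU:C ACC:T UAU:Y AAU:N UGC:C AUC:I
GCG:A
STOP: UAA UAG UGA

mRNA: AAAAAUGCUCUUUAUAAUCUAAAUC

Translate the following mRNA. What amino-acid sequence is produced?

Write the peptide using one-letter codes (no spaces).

start AUG at pos 4
pos 4: AUG -> M; peptide=M
pos 7: CUC -> L; peptide=ML
pos 10: UUU -> F; peptide=MLF
pos 13: AUA -> I; peptide=MLFI
pos 16: AUC -> I; peptide=MLFII
pos 19: UAA -> STOP

Answer: MLFII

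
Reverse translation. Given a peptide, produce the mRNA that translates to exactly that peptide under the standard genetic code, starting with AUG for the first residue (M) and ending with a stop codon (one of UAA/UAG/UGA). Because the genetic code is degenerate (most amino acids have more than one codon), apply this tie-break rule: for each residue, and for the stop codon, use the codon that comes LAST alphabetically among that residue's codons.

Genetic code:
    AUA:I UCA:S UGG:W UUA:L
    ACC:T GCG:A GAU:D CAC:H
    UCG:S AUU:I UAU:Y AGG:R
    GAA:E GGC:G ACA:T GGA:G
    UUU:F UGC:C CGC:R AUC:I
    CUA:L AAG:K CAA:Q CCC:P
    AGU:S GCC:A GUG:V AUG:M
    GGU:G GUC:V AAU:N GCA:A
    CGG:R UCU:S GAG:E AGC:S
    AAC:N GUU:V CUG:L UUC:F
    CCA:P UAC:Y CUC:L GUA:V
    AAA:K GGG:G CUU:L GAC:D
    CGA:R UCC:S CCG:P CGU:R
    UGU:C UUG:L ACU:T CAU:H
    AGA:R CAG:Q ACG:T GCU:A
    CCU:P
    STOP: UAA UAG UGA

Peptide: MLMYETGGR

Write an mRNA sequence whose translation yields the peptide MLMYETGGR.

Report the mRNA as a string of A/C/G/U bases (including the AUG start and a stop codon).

Answer: mRNA: AUGUUGAUGUAUGAGACUGGUGGUCGUUGA

Derivation:
residue 1: M -> AUG (start codon)
residue 2: L codons sorted = CUA,CUC,CUG,CUU,UUA,UUG -> pick last = UUG
residue 3: M -> AUG (only codon)
residue 4: Y codons sorted = UAC,UAU -> pick last = UAU
residue 5: E codons sorted = GAA,GAG -> pick last = GAG
residue 6: T codons sorted = ACA,ACC,ACG,ACU -> pick last = ACU
residue 7: G codons sorted = GGA,GGC,GGG,GGU -> pick last = GGU
residue 8: G codons sorted = GGA,GGC,GGG,GGU -> pick last = GGU
residue 9: R codons sorted = AGA,AGG,CGA,CGC,CGG,CGU -> pick last = CGU
terminator: stop codons sorted = UAA,UAG,UGA -> pick last = UGA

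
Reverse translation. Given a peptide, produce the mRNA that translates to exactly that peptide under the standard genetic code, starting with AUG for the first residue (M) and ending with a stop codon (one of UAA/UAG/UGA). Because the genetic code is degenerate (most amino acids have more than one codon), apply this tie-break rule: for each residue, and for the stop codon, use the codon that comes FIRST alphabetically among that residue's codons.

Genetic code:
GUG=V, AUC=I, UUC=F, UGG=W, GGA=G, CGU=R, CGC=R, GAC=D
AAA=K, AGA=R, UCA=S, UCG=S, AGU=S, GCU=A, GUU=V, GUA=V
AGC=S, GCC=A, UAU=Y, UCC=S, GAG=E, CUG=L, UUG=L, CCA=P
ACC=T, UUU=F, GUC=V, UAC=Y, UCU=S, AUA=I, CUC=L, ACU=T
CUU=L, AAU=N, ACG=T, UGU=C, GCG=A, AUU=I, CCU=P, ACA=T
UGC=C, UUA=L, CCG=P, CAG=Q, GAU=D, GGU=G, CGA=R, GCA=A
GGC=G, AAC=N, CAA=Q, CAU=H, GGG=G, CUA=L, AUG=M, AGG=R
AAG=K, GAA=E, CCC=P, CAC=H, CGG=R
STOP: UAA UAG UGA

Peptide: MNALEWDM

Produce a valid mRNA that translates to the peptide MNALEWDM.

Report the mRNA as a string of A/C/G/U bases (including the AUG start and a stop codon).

residue 1: M -> AUG (start codon)
residue 2: N codons sorted = AAC,AAU -> pick first = AAC
residue 3: A codons sorted = GCA,GCC,GCG,GCU -> pick first = GCA
residue 4: L codons sorted = CUA,CUC,CUG,CUU,UUA,UUG -> pick first = CUA
residue 5: E codons sorted = GAA,GAG -> pick first = GAA
residue 6: W -> UGG (only codon)
residue 7: D codons sorted = GAC,GAU -> pick first = GAC
residue 8: M -> AUG (only codon)
terminator: stop codons sorted = UAA,UAG,UGA -> pick first = UAA

Answer: mRNA: AUGAACGCACUAGAAUGGGACAUGUAA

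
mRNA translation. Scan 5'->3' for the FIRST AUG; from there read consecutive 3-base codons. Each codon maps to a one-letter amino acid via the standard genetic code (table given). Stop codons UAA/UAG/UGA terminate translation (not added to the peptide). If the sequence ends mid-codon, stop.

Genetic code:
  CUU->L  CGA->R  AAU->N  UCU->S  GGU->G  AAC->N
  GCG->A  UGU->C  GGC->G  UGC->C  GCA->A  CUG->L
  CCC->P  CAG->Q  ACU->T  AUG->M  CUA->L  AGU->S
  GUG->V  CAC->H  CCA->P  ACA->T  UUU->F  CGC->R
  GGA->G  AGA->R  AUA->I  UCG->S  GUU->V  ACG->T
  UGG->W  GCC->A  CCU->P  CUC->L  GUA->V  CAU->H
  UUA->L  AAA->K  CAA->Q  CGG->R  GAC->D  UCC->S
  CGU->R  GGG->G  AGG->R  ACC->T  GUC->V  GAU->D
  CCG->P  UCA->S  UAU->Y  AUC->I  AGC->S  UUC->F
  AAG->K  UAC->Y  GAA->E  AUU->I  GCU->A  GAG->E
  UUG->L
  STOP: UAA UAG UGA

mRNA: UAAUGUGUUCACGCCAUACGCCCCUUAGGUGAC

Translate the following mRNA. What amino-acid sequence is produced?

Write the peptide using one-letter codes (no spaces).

Answer: MCSRHTPLR

Derivation:
start AUG at pos 2
pos 2: AUG -> M; peptide=M
pos 5: UGU -> C; peptide=MC
pos 8: UCA -> S; peptide=MCS
pos 11: CGC -> R; peptide=MCSR
pos 14: CAU -> H; peptide=MCSRH
pos 17: ACG -> T; peptide=MCSRHT
pos 20: CCC -> P; peptide=MCSRHTP
pos 23: CUU -> L; peptide=MCSRHTPL
pos 26: AGG -> R; peptide=MCSRHTPLR
pos 29: UGA -> STOP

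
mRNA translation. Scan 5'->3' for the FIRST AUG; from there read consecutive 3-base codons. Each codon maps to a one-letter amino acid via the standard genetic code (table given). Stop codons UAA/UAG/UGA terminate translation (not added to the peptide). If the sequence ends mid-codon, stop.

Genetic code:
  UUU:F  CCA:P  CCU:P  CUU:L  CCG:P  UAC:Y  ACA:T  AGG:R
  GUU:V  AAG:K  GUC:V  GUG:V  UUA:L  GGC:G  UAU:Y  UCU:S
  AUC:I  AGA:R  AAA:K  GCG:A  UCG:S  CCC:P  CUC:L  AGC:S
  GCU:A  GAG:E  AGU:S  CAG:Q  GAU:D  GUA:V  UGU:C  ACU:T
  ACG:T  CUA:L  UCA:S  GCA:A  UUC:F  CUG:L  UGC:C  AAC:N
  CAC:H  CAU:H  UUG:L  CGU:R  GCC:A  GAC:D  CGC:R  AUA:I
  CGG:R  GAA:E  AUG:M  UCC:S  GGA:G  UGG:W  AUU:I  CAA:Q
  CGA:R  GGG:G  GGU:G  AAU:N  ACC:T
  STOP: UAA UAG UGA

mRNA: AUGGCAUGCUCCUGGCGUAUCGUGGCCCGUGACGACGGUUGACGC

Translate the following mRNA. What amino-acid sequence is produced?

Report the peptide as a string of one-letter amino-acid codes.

start AUG at pos 0
pos 0: AUG -> M; peptide=M
pos 3: GCA -> A; peptide=MA
pos 6: UGC -> C; peptide=MAC
pos 9: UCC -> S; peptide=MACS
pos 12: UGG -> W; peptide=MACSW
pos 15: CGU -> R; peptide=MACSWR
pos 18: AUC -> I; peptide=MACSWRI
pos 21: GUG -> V; peptide=MACSWRIV
pos 24: GCC -> A; peptide=MACSWRIVA
pos 27: CGU -> R; peptide=MACSWRIVAR
pos 30: GAC -> D; peptide=MACSWRIVARD
pos 33: GAC -> D; peptide=MACSWRIVARDD
pos 36: GGU -> G; peptide=MACSWRIVARDDG
pos 39: UGA -> STOP

Answer: MACSWRIVARDDG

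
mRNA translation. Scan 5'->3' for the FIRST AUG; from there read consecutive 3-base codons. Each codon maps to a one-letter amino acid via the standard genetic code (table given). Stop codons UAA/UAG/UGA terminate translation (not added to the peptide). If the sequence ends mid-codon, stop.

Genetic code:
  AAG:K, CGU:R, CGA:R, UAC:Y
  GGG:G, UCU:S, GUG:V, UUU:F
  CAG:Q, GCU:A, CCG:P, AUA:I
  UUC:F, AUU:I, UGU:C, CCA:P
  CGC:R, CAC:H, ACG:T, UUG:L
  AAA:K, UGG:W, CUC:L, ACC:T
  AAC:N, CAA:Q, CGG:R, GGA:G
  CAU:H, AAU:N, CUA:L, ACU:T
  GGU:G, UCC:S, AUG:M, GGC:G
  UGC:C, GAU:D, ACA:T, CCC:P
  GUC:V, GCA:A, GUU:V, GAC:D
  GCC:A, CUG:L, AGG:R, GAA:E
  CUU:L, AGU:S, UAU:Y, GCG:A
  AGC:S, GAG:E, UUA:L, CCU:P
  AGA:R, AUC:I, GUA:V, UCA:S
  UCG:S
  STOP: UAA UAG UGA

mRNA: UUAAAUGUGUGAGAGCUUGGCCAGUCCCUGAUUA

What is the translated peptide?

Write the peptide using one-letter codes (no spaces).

Answer: MCESLASP

Derivation:
start AUG at pos 4
pos 4: AUG -> M; peptide=M
pos 7: UGU -> C; peptide=MC
pos 10: GAG -> E; peptide=MCE
pos 13: AGC -> S; peptide=MCES
pos 16: UUG -> L; peptide=MCESL
pos 19: GCC -> A; peptide=MCESLA
pos 22: AGU -> S; peptide=MCESLAS
pos 25: CCC -> P; peptide=MCESLASP
pos 28: UGA -> STOP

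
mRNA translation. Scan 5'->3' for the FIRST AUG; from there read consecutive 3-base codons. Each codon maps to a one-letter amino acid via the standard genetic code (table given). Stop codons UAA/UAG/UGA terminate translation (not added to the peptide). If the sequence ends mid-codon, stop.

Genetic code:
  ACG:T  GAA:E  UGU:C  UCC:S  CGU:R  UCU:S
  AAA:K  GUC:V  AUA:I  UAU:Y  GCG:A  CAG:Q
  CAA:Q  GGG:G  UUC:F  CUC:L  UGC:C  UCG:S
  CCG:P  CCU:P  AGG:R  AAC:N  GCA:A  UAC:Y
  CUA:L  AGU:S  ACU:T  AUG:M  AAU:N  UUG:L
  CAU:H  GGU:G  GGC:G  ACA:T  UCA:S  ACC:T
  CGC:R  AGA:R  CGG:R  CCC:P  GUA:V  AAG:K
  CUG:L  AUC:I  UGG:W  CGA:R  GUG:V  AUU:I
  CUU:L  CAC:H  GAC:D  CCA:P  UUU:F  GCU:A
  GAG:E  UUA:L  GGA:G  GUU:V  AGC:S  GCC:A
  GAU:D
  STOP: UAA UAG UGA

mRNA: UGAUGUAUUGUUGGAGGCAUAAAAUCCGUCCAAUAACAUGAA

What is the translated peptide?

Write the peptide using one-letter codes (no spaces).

start AUG at pos 2
pos 2: AUG -> M; peptide=M
pos 5: UAU -> Y; peptide=MY
pos 8: UGU -> C; peptide=MYC
pos 11: UGG -> W; peptide=MYCW
pos 14: AGG -> R; peptide=MYCWR
pos 17: CAU -> H; peptide=MYCWRH
pos 20: AAA -> K; peptide=MYCWRHK
pos 23: AUC -> I; peptide=MYCWRHKI
pos 26: CGU -> R; peptide=MYCWRHKIR
pos 29: CCA -> P; peptide=MYCWRHKIRP
pos 32: AUA -> I; peptide=MYCWRHKIRPI
pos 35: ACA -> T; peptide=MYCWRHKIRPIT
pos 38: UGA -> STOP

Answer: MYCWRHKIRPIT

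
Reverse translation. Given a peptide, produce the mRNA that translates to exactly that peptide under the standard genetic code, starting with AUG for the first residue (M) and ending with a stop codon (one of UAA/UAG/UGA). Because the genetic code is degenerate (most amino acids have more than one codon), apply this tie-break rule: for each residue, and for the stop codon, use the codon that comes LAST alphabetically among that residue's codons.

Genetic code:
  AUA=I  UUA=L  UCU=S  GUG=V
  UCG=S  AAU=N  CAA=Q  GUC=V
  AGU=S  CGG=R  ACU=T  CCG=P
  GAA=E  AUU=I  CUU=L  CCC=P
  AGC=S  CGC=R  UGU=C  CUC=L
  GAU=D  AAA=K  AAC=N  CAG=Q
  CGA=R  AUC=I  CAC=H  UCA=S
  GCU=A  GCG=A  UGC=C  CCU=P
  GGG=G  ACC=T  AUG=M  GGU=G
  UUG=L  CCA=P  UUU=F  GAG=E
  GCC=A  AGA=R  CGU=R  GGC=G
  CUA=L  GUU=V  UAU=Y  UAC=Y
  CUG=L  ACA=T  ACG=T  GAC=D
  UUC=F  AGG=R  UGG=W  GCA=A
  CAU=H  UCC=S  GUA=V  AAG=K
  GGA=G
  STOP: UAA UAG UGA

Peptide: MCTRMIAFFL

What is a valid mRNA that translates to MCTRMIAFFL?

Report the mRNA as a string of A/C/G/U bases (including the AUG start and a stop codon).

Answer: mRNA: AUGUGUACUCGUAUGAUUGCUUUUUUUUUGUGA

Derivation:
residue 1: M -> AUG (start codon)
residue 2: C codons sorted = UGC,UGU -> pick last = UGU
residue 3: T codons sorted = ACA,ACC,ACG,ACU -> pick last = ACU
residue 4: R codons sorted = AGA,AGG,CGA,CGC,CGG,CGU -> pick last = CGU
residue 5: M -> AUG (only codon)
residue 6: I codons sorted = AUA,AUC,AUU -> pick last = AUU
residue 7: A codons sorted = GCA,GCC,GCG,GCU -> pick last = GCU
residue 8: F codons sorted = UUC,UUU -> pick last = UUU
residue 9: F codons sorted = UUC,UUU -> pick last = UUU
residue 10: L codons sorted = CUA,CUC,CUG,CUU,UUA,UUG -> pick last = UUG
terminator: stop codons sorted = UAA,UAG,UGA -> pick last = UGA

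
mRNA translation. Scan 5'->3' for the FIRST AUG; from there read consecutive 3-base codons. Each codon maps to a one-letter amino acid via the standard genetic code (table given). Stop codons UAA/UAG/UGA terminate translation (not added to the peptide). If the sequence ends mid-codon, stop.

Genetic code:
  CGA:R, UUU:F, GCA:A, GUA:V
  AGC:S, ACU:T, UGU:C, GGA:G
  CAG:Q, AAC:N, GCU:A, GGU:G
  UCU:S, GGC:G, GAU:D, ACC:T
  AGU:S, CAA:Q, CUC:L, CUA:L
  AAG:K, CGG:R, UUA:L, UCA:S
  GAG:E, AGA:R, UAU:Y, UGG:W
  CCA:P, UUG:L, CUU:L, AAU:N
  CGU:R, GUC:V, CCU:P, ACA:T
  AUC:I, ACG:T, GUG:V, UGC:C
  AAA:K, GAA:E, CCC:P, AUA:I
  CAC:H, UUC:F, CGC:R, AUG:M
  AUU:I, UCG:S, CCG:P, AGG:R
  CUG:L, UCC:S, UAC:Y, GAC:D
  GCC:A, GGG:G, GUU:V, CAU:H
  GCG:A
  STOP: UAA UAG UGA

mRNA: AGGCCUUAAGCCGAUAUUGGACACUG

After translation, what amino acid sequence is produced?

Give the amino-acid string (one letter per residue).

Answer: (empty: no AUG start codon)

Derivation:
no AUG start codon found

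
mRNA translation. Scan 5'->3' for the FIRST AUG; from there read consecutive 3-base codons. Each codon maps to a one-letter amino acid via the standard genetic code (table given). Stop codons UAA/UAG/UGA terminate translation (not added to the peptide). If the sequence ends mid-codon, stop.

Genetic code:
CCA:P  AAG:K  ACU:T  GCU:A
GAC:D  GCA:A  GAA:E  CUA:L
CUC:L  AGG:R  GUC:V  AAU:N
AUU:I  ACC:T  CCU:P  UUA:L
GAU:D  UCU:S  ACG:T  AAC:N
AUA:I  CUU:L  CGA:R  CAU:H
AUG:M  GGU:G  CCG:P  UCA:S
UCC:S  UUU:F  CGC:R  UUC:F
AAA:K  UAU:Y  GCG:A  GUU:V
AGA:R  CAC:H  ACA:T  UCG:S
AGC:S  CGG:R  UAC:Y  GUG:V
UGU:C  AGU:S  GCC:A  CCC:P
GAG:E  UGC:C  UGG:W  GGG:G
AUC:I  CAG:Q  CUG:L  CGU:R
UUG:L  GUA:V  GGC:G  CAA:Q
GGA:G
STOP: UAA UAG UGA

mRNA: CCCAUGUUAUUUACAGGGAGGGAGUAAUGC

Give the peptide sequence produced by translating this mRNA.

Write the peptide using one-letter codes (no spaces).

Answer: MLFTGRE

Derivation:
start AUG at pos 3
pos 3: AUG -> M; peptide=M
pos 6: UUA -> L; peptide=ML
pos 9: UUU -> F; peptide=MLF
pos 12: ACA -> T; peptide=MLFT
pos 15: GGG -> G; peptide=MLFTG
pos 18: AGG -> R; peptide=MLFTGR
pos 21: GAG -> E; peptide=MLFTGRE
pos 24: UAA -> STOP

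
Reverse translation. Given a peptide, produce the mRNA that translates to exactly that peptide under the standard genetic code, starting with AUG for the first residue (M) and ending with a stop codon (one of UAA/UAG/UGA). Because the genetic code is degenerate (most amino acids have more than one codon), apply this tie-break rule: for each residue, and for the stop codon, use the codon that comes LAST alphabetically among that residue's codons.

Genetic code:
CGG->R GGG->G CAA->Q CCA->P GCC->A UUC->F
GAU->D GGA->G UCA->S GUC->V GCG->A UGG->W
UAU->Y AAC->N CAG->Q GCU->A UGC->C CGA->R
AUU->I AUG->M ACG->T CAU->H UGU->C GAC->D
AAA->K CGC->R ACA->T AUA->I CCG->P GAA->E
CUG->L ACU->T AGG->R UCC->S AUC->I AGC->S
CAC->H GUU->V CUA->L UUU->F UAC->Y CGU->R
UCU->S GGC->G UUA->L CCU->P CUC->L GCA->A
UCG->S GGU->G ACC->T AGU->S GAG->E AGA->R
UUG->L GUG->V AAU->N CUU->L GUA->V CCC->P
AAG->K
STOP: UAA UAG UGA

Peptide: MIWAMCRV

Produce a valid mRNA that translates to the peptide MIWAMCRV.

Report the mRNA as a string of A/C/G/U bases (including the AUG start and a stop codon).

Answer: mRNA: AUGAUUUGGGCUAUGUGUCGUGUUUGA

Derivation:
residue 1: M -> AUG (start codon)
residue 2: I codons sorted = AUA,AUC,AUU -> pick last = AUU
residue 3: W -> UGG (only codon)
residue 4: A codons sorted = GCA,GCC,GCG,GCU -> pick last = GCU
residue 5: M -> AUG (only codon)
residue 6: C codons sorted = UGC,UGU -> pick last = UGU
residue 7: R codons sorted = AGA,AGG,CGA,CGC,CGG,CGU -> pick last = CGU
residue 8: V codons sorted = GUA,GUC,GUG,GUU -> pick last = GUU
terminator: stop codons sorted = UAA,UAG,UGA -> pick last = UGA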